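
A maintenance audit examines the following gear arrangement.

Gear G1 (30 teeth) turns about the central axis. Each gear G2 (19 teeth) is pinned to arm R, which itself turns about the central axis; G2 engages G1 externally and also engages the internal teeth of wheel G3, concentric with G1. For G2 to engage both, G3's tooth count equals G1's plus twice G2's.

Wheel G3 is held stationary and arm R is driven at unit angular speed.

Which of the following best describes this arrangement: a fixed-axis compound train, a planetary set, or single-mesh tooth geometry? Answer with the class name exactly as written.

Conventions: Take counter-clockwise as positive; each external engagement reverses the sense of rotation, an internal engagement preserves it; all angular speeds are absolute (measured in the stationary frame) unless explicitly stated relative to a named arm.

planetary set (30T centre, 19T on arm, 68T internal) — Willis relation
classification: planetary set

planetary set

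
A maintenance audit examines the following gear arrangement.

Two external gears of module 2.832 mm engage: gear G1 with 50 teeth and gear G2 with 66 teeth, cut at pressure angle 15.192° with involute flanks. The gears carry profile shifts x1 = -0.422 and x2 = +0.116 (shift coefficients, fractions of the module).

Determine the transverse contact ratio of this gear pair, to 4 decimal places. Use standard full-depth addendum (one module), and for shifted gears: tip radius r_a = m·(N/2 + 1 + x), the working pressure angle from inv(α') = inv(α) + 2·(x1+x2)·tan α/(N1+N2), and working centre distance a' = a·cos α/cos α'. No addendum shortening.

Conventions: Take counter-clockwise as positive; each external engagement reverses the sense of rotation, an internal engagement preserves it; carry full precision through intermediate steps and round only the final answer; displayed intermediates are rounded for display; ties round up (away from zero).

topology: single-mesh involute geometry — m = 2.832, 50T/66T pair
base radii: r_b1 = 68.325759, r_b2 = 90.190002
tip radii: r_a1 = 72.436896, r_a2 = 96.616512
inv(α') = inv(15.192°) + 2·(-0.422+0.116)·tan α/(50+66) = 0.00496101  ⇒  α' = 13.98071°
a' = a·cos α / cos α' = 164.2560·cos 15.192°/cos 13.98071° = 163.354802
action lengths: √(r_a1²−r_b1²) = 24.056071, √(r_a2²−r_b2²) = 34.648434
base pitch p_b = π·m·cos α = 8.586068
CR = (24.056071 + 34.648434 − 163.354802·sin 13.98071°)/8.586068 = 2.240695
contact ratio ≈ 2.2407

2.2407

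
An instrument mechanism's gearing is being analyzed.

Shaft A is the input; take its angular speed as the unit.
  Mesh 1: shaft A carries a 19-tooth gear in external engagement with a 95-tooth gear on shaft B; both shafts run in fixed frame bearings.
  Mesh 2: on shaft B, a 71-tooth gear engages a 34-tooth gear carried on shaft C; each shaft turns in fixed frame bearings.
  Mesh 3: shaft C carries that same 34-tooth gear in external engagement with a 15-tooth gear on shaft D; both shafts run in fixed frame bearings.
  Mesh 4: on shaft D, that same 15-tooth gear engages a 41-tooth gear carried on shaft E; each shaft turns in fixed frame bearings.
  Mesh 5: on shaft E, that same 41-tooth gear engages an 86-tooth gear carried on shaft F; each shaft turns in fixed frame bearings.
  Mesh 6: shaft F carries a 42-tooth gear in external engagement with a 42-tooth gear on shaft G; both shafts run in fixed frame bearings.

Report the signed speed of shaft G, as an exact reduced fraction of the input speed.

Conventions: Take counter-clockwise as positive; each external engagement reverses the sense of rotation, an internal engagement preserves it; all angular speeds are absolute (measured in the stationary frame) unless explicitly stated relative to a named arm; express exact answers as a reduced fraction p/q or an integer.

71/430

6-mesh fixed-axis compound train (all bearings frame-fixed)
mesh 1 [19T→95T]: |ω|/ω_in = 1×19/95 = 1/5, sense flips to −
mesh 2 [71T→34T]: |ω|/ω_in = (1/5)×71/34 = 71/170, sense flips to +
mesh 3 [34T→15T]: |ω|/ω_in = (71/170)×34/15 = 71/75, sense flips to −
mesh 4 [15T→41T]: |ω|/ω_in = (71/75)×15/41 = 71/205, sense flips to +
mesh 5 [41T→86T]: |ω|/ω_in = (71/205)×41/86 = 71/430, sense flips to −
mesh 6 [42T→42T]: |ω|/ω_in = (71/430)×42/42 = 71/430, sense flips to +
signed output speed (× input speed) = 71/430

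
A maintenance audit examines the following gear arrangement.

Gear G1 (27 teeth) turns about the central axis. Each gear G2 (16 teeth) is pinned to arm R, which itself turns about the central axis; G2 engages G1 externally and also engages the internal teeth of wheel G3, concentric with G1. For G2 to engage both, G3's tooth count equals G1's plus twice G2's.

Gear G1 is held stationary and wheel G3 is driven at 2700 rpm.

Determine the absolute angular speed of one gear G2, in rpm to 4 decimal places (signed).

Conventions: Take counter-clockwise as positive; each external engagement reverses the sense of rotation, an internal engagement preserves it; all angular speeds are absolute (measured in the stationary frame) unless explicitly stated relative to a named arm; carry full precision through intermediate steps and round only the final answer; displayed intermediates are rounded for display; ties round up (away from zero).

recognized (axles ride arm R): planetary set, 27/16/59 teeth
normalise by the input: solve with ω_ring = 1, then scale by 2700 rpm
ring teeth: 27 + 2·16 = 59
27(ω_sun−ω_arm) = −59(ω_ring−ω_arm),  ω_sun = 0, ω_ring = 1
27(0−ω_arm) = −59(1−ω_arm)  ⇒  86·ω_arm = 59  ⇒  ω_arm = 59/86
sun–planet mesh: 27·(0−59/86) = −16·(ω_p−ω_arm)  ⇒  ω_p−ω_arm = 1593/1376
ω_p = 59/86 + 1593/1376 = 59/32
scale: ω_p = 59/32 × 2700 rpm = +4978.1250 rpm

+4978.1250 rpm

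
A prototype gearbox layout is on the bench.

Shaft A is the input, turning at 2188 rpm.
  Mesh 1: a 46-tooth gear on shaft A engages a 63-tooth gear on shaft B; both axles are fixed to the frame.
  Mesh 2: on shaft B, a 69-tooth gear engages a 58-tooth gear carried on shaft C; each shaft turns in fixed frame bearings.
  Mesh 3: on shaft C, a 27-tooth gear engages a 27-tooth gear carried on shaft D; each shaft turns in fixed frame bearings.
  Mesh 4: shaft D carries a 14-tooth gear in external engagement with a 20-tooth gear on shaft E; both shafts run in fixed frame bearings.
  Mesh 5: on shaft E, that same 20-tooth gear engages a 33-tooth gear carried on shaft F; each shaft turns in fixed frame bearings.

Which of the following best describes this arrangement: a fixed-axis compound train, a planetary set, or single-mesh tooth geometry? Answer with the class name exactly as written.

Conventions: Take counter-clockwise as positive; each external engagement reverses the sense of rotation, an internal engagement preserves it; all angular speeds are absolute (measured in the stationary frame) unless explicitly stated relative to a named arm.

class = fixed-axis compound train [5 meshes; 5 ratios multiply, 5 sense flips]
classification: fixed-axis compound train

fixed-axis compound train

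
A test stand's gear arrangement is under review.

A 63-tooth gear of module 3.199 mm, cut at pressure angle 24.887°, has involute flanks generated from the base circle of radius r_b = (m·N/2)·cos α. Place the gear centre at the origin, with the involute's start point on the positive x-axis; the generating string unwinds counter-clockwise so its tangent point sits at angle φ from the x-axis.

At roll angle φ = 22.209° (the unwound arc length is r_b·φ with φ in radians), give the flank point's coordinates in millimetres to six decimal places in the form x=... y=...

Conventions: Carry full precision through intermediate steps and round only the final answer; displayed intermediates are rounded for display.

x=98.022515 y=1.748064

single-mesh involute tooth geometry (63T wheel at module 3.199)
pitch radius r_p = m·N/2 = 3.199·63/2 = 100.768500
base radius r_b = r_p·cos α = 100.768500·cos 24.887° = 91.411089
roll angle φ = 22.209° = 0.38762017 rad
x = r_b·(cos φ + φ·sin φ) = 98.022515
y = r_b·(sin φ − φ·cos φ) = 1.748064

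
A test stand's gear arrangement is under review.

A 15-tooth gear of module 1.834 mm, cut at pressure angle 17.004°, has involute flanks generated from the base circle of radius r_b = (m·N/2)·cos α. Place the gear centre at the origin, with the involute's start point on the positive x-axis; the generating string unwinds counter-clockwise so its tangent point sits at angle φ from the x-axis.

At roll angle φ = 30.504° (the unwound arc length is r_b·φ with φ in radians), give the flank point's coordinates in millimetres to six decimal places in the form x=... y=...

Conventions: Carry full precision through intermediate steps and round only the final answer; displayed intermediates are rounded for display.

single-mesh involute tooth geometry (15T wheel at module 1.834)
pitch radius r_p = m·N/2 = 1.834·15/2 = 13.755000
base radius r_b = r_p·cos α = 13.755000·cos 17.004° = 13.153691
roll angle φ = 30.504° = 0.53239524 rad
x = r_b·(cos φ + φ·sin φ) = 14.887831
y = r_b·(sin φ − φ·cos φ) = 0.643086

x=14.887831 y=0.643086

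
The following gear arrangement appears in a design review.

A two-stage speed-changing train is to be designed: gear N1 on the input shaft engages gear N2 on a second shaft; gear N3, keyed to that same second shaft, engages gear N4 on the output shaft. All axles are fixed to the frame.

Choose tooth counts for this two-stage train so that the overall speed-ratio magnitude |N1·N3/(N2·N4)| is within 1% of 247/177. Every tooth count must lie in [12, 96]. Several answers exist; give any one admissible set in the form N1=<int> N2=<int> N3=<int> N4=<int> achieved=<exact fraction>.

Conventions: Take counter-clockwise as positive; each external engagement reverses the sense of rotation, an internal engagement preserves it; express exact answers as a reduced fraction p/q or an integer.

N1=13 N2=12 N3=76 N4=59 achieved=247/177

design class (target 247/177): fixed-axis compound train
target = 247/177 in lowest terms: an exact hit needs N1·N3 = k·247 and N2·N4 = k·177 for one integer k, every count in [12, 96]; additionally prefer no 1:1 stage (N1 ≠ N2, N3 ≠ N4)
k = 1…3: no 1:1-free in-range split of k·247 and k·177 into factor pairs; take k = 4
k = 4: N1·N3 = 988 = 13·76, N2·N4 = 708 = 12·59
achieved = 13·76/(12·59) = 247/177; |achieved − target| = 0 ≤ 247/17700 ✓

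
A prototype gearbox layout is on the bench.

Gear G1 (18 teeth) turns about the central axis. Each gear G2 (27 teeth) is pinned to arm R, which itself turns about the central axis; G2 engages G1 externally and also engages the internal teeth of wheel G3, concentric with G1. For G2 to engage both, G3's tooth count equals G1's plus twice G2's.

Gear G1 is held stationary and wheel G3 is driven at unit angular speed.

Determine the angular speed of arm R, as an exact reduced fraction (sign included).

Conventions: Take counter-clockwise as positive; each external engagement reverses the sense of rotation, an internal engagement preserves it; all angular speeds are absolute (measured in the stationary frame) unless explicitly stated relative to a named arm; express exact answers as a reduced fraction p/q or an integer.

topology: planetary set — G1 18T / G2 27T / G3 72T, arm = carrier (Willis)
ring teeth: 18 + 2·27 = 72
18(ω_sun−ω_arm) = −72(ω_ring−ω_arm),  ω_sun = 0, ω_ring = 1
18(0−ω_arm) = −72(1−ω_arm)  ⇒  90·ω_arm = 72  ⇒  ω_arm = 4/5
exact speed ratio = 4/5

4/5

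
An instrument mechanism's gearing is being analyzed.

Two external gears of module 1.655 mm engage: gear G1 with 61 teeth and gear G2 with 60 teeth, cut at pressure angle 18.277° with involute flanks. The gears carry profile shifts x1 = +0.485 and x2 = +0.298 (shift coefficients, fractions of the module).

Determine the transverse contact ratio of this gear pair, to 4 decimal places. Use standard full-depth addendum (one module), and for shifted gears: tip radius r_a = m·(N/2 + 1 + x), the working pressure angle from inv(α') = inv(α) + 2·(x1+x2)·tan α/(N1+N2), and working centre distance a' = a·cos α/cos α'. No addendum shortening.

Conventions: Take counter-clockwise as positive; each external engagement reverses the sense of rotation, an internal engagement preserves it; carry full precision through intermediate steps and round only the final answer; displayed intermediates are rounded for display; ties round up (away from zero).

1.7819

class = single-mesh tooth geometry [involute pair 61T × 60T, m = 1.655]
base radii: r_b1 = 47.930983, r_b2 = 47.145229
tip radii: r_a1 = 52.935175, r_a2 = 51.798190
inv(α') = inv(18.277°) + 2·(+0.485+0.298)·tan α/(61+60) = 0.01555372  ⇒  α' = 20.27666°
a' = a·cos α / cos α' = 100.1275·cos 18.277°/cos 20.27666° = 101.357306
action lengths: √(r_a1²−r_b1²) = 22.466722, √(r_a2²−r_b2²) = 21.456464
base pitch p_b = π·m·cos α = 4.937037
CR = (22.466722 + 21.456464 − 101.357306·sin 20.27666°)/4.937037 = 1.781929
contact ratio ≈ 1.7819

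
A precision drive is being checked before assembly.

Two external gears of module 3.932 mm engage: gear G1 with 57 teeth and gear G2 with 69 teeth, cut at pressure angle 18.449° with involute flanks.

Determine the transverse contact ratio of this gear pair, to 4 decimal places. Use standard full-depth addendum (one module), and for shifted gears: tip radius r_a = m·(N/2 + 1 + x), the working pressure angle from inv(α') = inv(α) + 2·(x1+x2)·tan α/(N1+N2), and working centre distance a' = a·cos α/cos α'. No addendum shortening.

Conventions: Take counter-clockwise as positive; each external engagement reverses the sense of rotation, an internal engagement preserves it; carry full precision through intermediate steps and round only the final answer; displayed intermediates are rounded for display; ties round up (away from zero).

class = single-mesh tooth geometry [involute pair 57T × 69T, m = 3.932]
base radii: r_b1 = 106.302654, r_b2 = 128.682160
tip radii: r_a1 = 115.994000, r_a2 = 139.586000
no profile shift: α' = α, a' = a
action lengths: √(r_a1²−r_b1²) = 46.415017, √(r_a2²−r_b2²) = 54.084684
base pitch p_b = π·m·cos α = 11.717882
CR = (46.415017 + 54.084684 − 247.716000·sin 18.44900°)/11.717882 = 1.886637
contact ratio ≈ 1.8866

1.8866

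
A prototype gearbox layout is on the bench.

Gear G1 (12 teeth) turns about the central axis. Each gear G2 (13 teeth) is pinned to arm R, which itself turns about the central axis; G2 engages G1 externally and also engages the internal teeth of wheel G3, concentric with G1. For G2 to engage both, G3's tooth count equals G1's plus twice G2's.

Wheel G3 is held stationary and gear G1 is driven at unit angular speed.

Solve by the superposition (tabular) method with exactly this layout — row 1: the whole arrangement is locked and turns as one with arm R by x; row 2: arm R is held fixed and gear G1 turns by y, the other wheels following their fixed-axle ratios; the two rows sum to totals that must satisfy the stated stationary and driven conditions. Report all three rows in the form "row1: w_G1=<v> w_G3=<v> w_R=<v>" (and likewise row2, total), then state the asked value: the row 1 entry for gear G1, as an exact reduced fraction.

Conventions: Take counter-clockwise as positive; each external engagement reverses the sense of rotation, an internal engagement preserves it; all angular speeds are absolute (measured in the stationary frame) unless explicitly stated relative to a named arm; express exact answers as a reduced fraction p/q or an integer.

row1: w_G1=6/25 w_G3=6/25 w_R=6/25
row2: w_G1=19/25 w_G3=-6/25 w_R=0
total: w_G1=1 w_G3=0 w_R=6/25
asked value: 6/25

topology: planetary set — G1 12T / G2 13T / G3 38T, arm = carrier (Willis)
row 1: whole set turns with the arm by x
row 2 (arm held, sun turns y): ω_ring = −(12/38)·y, ω_arm = 0
boundary: total ω_ring = x − (12/38)·y = 0 and total ω_sun = x + y = 1  ⇒  y = 19/25, x = 6/25
row 2 ring = −(12/38)·19/25 = -6/25
totals (row 1 + row 2): sun 6/25 + 19/25 = 1, ring 6/25 + (-6/25) = 0, arm 6/25 + 0 = 6/25
asked cell (row1, sun) = 6/25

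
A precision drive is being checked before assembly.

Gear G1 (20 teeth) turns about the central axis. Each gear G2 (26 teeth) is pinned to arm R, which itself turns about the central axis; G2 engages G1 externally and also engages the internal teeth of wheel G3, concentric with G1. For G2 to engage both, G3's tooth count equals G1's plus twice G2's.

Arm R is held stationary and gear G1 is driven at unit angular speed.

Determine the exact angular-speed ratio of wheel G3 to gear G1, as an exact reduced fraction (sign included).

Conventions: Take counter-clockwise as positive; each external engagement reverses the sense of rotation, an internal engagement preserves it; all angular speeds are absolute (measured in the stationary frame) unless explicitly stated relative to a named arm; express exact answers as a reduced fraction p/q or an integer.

recognized (axles ride arm R): planetary set, 20/26/72 teeth
ring teeth: 20 + 2·26 = 72
20(ω_sun−ω_arm) = −72(ω_ring−ω_arm),  ω_arm = 0, ω_sun = 1
ω_ring = 0 − (20/72)(1−0) = -5/18
ω_out/ω_in = -5/18

-5/18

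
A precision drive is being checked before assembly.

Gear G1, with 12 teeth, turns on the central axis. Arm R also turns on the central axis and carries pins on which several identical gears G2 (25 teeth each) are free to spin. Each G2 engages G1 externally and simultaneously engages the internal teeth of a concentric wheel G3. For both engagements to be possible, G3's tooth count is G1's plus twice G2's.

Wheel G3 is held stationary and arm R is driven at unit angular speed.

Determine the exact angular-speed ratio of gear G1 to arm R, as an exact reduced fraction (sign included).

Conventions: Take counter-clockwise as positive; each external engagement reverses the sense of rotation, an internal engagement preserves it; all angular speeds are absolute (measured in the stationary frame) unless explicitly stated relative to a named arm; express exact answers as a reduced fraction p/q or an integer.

37/6

class = planetary set [G3 = 12+2·25 = 62; Willis about the carrier]
ring teeth: 12 + 2·25 = 62
12(ω_sun−ω_arm) = −62(ω_ring−ω_arm),  ω_ring = 0, ω_arm = 1
ω_sun = 1 − (62/12)(0−1) = 37/6
ω_out/ω_in = 37/6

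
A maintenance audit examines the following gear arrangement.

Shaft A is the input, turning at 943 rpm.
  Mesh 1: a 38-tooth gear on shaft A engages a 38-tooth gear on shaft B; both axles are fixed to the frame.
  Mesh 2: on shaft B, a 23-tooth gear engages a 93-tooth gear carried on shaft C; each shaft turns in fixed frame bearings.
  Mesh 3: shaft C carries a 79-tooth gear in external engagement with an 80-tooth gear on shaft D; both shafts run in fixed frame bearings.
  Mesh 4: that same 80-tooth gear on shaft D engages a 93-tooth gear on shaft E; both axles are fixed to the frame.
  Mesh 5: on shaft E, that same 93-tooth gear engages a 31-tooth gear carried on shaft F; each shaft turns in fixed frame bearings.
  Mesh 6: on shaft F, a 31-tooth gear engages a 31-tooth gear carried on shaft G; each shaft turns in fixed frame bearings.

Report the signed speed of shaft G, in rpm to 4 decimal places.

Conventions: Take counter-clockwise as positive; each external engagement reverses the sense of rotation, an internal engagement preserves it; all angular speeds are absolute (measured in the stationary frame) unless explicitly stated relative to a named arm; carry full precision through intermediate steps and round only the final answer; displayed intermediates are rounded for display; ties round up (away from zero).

+594.3222 rpm

topology: fixed-axis compound train — 6 meshes, A→G
mesh 1 [38T→38T]: ω = 943.0000×38/38 = 943.0000 rpm, sense flips to −
mesh 2 [23T→93T]: ω = 943.0000×23/93 = 233.2151 rpm, sense flips to +
mesh 3 [79T→80T]: ω = 233.2151×79/80 = 230.2999 rpm, sense flips to −
mesh 4 [80T→93T]: ω = 230.2999×80/93 = 198.1074 rpm, sense flips to +
mesh 5 [93T→31T]: ω = 198.1074×93/31 = 594.3222 rpm, sense flips to −
mesh 6 [31T→31T]: ω = 594.3222×31/31 = 594.3222 rpm, sense flips to +
signed output speed = +594.3222 rpm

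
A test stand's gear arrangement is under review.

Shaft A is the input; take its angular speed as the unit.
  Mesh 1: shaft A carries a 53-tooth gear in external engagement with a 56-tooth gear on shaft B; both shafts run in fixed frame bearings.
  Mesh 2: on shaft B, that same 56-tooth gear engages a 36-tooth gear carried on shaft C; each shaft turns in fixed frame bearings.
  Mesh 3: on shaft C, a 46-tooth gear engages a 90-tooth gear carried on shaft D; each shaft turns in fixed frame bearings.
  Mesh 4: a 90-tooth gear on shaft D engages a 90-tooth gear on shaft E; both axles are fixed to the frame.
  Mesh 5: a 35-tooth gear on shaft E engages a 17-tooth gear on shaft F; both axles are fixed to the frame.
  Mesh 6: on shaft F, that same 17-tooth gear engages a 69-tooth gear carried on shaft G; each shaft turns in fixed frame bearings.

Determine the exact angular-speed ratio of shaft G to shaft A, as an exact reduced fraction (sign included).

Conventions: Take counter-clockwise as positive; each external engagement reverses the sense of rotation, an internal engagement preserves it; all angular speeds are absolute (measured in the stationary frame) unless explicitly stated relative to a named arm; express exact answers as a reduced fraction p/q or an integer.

class = fixed-axis compound train [6 meshes; 6 ratios multiply, 6 sense flips]
mesh 1 [53T→56T]: running ratio 53/56, sense −
mesh 2 [56T→36T]: running ratio 53/36, sense +
mesh 3 [46T→90T]: running ratio 1219/1620, sense −
mesh 4 [90T→90T]: running ratio 1219/1620, sense +
mesh 5 [35T→17T]: running ratio 8533/5508, sense −
mesh 6 [17T→69T]: running ratio 371/972, sense +
ω_out/ω_in = 371/972

371/972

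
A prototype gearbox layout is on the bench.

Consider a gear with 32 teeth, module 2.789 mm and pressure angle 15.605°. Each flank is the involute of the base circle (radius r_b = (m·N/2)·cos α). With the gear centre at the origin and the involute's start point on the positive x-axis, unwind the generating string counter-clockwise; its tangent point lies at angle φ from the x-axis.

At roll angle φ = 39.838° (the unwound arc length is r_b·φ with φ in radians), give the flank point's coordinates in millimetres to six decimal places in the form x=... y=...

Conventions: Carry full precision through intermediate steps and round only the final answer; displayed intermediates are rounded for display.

x=52.145878 y=4.586886

topology: single-mesh involute geometry — m = 2.789, N = 32
pitch radius r_p = m·N/2 = 2.789·32/2 = 44.624000
base radius r_b = r_p·cos α = 44.624000·cos 15.605° = 42.979119
roll angle φ = 39.838° = 0.69530427 rad
x = r_b·(cos φ + φ·sin φ) = 52.145878
y = r_b·(sin φ − φ·cos φ) = 4.586886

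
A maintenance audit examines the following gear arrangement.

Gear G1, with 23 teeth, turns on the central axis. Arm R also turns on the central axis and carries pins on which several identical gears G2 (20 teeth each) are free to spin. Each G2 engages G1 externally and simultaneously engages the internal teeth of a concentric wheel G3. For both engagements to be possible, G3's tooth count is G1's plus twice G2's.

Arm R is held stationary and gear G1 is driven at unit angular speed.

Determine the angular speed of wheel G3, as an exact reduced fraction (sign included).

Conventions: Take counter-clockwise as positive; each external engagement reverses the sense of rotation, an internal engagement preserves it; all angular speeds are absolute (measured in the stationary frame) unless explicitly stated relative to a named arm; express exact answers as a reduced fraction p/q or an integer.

planetary set (23T centre, 20T on arm, 63T internal) — Willis relation
ring teeth: 23 + 2·20 = 63
23(ω_sun−ω_arm) = −63(ω_ring−ω_arm),  ω_arm = 0, ω_sun = 1
ω_ring = 0 − (23/63)(1−0) = -23/63
exact speed ratio = -23/63

-23/63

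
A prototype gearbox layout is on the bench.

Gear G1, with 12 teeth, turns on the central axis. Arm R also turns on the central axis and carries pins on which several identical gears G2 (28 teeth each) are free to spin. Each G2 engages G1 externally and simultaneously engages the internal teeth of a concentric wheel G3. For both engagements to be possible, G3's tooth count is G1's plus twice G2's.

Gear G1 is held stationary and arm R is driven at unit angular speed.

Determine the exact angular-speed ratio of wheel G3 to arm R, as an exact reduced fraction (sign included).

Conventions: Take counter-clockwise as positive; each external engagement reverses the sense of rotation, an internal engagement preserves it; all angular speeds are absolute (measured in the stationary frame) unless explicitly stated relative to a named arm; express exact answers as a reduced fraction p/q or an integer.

20/17

class = planetary set [G3 = 12+2·28 = 68; Willis about the carrier]
ring teeth: 12 + 2·28 = 68
12(ω_sun−ω_arm) = −68(ω_ring−ω_arm),  ω_sun = 0, ω_arm = 1
ω_ring = 1 − (12/68)(0−1) = 20/17
ω_out/ω_in = 20/17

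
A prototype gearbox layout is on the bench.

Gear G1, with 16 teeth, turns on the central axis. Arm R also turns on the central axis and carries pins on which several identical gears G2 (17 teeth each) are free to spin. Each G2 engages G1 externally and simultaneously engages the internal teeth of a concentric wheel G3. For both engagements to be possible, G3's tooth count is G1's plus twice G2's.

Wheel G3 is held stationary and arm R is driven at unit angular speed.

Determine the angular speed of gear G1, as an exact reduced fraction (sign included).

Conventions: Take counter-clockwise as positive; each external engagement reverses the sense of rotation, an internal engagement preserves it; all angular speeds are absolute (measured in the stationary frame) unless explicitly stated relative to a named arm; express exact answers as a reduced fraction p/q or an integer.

topology: planetary set — G1 16T / G2 17T / G3 50T, arm = carrier (Willis)
ring teeth: 16 + 2·17 = 50
16(ω_sun−ω_arm) = −50(ω_ring−ω_arm),  ω_ring = 0, ω_arm = 1
ω_sun = 1 − (50/16)(0−1) = 33/8
exact speed ratio = 33/8

33/8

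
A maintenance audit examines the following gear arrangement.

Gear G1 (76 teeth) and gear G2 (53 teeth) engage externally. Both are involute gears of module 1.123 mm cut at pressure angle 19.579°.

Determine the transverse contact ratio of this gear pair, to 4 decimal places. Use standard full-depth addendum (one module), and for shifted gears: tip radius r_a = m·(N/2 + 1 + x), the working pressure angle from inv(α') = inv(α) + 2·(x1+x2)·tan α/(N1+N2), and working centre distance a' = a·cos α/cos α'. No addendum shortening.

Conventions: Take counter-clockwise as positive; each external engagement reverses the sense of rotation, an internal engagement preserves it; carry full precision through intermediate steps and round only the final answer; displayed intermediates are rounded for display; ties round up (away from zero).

1.8165

class = single-mesh tooth geometry [involute pair 76T × 53T, m = 1.123]
base radii: r_b1 = 40.206604, r_b2 = 28.038816
tip radii: r_a1 = 43.797000, r_a2 = 30.882500
no profile shift: α' = α, a' = a
action lengths: √(r_a1²−r_b1²) = 17.366814, √(r_a2²−r_b2²) = 12.944250
base pitch p_b = π·m·cos α = 3.324020
CR = (17.366814 + 12.944250 − 72.433500·sin 19.57900°)/3.324020 = 1.816519
contact ratio ≈ 1.8165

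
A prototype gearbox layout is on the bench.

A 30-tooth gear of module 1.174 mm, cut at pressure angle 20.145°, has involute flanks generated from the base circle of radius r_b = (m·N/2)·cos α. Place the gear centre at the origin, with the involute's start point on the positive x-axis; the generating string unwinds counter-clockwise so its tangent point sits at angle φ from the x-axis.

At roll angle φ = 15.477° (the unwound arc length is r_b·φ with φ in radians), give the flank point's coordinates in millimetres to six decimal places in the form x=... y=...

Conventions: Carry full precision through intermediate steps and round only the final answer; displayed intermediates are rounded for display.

class = single-mesh tooth geometry [base-circle involute, m = 1.174, 30T]
pitch radius r_p = m·N/2 = 1.174·30/2 = 17.610000
base radius r_b = r_p·cos α = 17.610000·cos 20.145° = 16.532692
roll angle φ = 15.477° = 0.27012461 rad
x = r_b·(cos φ + φ·sin φ) = 17.124906
y = r_b·(sin φ − φ·cos φ) = 0.107831

x=17.124906 y=0.107831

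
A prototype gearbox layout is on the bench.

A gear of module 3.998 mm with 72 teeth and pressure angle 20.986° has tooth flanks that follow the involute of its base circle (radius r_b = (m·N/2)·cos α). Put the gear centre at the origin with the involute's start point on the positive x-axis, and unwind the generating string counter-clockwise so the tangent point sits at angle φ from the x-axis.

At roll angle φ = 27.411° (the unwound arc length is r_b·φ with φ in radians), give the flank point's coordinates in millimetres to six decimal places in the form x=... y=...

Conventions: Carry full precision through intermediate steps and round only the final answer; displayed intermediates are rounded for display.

topology: single-mesh involute geometry — m = 3.998, N = 72
pitch radius r_p = m·N/2 = 3.998·72/2 = 143.928000
base radius r_b = r_p·cos α = 143.928000·cos 20.986° = 134.380963
roll angle φ = 27.411° = 0.47841220 rad
x = r_b·(cos φ + φ·sin φ) = 148.890579
y = r_b·(sin φ − φ·cos φ) = 4.793475

x=148.890579 y=4.793475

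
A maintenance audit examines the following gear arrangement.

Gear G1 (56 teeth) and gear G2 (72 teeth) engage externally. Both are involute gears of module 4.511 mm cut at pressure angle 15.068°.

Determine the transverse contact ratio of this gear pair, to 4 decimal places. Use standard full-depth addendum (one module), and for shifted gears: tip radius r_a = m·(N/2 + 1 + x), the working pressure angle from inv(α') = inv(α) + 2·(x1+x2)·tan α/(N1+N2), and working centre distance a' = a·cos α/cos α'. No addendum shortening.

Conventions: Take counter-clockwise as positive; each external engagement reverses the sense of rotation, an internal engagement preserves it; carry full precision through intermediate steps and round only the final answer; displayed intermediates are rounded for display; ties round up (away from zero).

2.1499

topology: single-mesh involute geometry — m = 4.511, 56T/72T pair
base radii: r_b1 = 121.965275, r_b2 = 156.812496
tip radii: r_a1 = 130.819000, r_a2 = 166.907000
no profile shift: α' = α, a' = a
action lengths: √(r_a1²−r_b1²) = 47.308376, √(r_a2²−r_b2²) = 57.164566
base pitch p_b = π·m·cos α = 13.684472
CR = (47.308376 + 57.164566 − 288.704000·sin 15.06800°)/13.684472 = 2.149877
contact ratio ≈ 2.1499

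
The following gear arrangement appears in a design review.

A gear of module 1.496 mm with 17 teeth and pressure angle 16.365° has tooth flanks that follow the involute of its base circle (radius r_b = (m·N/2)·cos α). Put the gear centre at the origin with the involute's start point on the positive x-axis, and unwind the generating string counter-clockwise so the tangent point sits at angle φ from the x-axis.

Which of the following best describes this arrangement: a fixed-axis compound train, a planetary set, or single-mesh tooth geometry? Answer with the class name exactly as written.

single-mesh tooth geometry

recognized (one wheel, involute flank): single-mesh tooth geometry, m = 1.496, N = 17
classification: single-mesh tooth geometry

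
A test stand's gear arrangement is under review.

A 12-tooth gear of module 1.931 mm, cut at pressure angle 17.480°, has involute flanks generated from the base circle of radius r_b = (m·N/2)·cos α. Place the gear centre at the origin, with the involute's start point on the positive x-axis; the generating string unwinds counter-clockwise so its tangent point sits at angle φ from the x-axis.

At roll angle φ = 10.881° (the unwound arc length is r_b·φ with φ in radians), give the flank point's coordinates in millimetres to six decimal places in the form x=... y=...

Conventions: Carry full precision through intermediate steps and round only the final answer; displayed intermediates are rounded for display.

single-mesh involute tooth geometry (12T wheel at module 1.931)
pitch radius r_p = m·N/2 = 1.931·12/2 = 11.586000
base radius r_b = r_p·cos α = 11.586000·cos 17.480° = 11.050980
roll angle φ = 10.881° = 0.18990928 rad
x = r_b·(cos φ + φ·sin φ) = 11.248467
y = r_b·(sin φ − φ·cos φ) = 0.025139

x=11.248467 y=0.025139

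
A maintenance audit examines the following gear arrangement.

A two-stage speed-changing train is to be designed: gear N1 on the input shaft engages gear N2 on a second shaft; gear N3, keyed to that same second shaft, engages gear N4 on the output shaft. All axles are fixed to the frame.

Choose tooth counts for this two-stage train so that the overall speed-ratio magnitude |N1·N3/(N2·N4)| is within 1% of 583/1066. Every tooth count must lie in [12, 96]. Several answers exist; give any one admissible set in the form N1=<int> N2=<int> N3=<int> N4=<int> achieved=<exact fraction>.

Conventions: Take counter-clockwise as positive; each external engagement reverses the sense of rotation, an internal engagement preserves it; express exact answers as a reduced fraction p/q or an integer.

N1=22 N2=26 N3=53 N4=82 achieved=583/1066

class = fixed-axis compound train [2-stage, 583/1066 wanted]
target = 583/1066 in lowest terms: an exact hit needs N1·N3 = k·583 and N2·N4 = k·1066 for one integer k, every count in [12, 96]; additionally prefer no 1:1 stage (N1 ≠ N2, N3 ≠ N4)
k = 1: no 1:1-free in-range split of k·583 and k·1066 into factor pairs; take k = 2
k = 2: N1·N3 = 1166 = 22·53, N2·N4 = 2132 = 26·82
achieved = 22·53/(26·82) = 583/1066; |achieved − target| = 0 ≤ 583/106600 ✓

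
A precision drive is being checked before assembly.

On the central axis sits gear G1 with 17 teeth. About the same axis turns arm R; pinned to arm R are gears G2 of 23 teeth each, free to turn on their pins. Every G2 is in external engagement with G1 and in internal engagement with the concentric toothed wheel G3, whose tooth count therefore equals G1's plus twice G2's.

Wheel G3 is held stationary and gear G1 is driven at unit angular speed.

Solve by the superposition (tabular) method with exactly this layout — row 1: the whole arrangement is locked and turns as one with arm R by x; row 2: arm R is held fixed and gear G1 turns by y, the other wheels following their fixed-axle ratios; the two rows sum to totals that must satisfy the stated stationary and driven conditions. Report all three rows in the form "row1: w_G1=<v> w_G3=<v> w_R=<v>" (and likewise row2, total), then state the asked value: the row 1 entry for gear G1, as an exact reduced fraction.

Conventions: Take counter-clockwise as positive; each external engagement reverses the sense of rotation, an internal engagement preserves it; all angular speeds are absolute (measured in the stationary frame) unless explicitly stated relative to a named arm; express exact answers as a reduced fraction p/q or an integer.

topology: planetary set — G1 17T / G2 23T / G3 63T, arm = carrier (Willis)
row 1 — lock + rotate with arm: ω_sun = ω_ring = ω_arm = x
row 2 (arm held, sun turns y): ω_ring = −(17/63)·y, ω_arm = 0
boundary: total ω_ring = x − (17/63)·y = 0 and total ω_sun = x + y = 1  ⇒  y = 63/80, x = 17/80
row 2 ring = −(17/63)·63/80 = -17/80
totals (row 1 + row 2): sun 17/80 + 63/80 = 1, ring 17/80 + (-17/80) = 0, arm 17/80 + 0 = 17/80
asked cell (row1, sun) = 17/80

row1: w_G1=17/80 w_G3=17/80 w_R=17/80
row2: w_G1=63/80 w_G3=-17/80 w_R=0
total: w_G1=1 w_G3=0 w_R=17/80
asked value: 17/80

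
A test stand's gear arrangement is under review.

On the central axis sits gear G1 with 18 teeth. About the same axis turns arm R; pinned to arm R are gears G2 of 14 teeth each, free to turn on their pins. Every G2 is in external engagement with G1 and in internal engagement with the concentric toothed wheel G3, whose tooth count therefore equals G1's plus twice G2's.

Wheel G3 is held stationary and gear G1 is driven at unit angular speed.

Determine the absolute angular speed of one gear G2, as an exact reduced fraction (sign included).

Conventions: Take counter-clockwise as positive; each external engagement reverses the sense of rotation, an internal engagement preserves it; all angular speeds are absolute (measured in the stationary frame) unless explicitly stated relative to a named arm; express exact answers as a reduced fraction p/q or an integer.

-9/14

recognized (axles ride arm R): planetary set, 18/14/46 teeth
ring teeth: 18 + 2·14 = 46
18(ω_sun−ω_arm) = −46(ω_ring−ω_arm),  ω_ring = 0, ω_sun = 1
18(1−ω_arm) = −46(0−ω_arm)  ⇒  64·ω_arm = 18  ⇒  ω_arm = 9/32
sun–planet mesh: 18·(1−9/32) = −14·(ω_p−ω_arm)  ⇒  ω_p−ω_arm = -207/224
ω_p = 9/32 − 207/224 = -9/14
exact speed ratio = -9/14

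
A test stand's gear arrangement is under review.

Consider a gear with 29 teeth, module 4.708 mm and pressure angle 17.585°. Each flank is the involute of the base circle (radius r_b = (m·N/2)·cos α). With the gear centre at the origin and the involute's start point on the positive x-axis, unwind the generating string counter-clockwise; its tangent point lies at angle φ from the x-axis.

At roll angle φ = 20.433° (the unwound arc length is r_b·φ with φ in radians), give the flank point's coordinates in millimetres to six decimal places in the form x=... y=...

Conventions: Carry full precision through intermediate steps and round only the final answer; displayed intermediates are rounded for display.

single-mesh involute tooth geometry (29T wheel at module 4.708)
pitch radius r_p = m·N/2 = 4.708·29/2 = 68.266000
base radius r_b = r_p·cos α = 68.266000·cos 17.585° = 65.075916
roll angle φ = 20.433° = 0.35662313 rad
x = r_b·(cos φ + φ·sin φ) = 69.083448
y = r_b·(sin φ − φ·cos φ) = 0.971391

x=69.083448 y=0.971391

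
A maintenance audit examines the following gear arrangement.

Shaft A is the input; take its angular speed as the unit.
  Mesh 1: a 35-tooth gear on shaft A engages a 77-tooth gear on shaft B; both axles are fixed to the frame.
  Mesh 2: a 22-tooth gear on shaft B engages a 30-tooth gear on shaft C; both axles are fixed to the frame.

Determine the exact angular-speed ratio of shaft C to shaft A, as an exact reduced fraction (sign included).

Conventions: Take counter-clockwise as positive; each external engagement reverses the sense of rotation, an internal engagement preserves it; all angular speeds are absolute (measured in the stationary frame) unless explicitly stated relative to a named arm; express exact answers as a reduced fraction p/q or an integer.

class = fixed-axis compound train [2 meshes; 2 ratios multiply, 2 sense flips]
mesh 1 [35T→77T]: running ratio 5/11, sense −
mesh 2 [22T→30T]: running ratio 1/3, sense +
ω_out/ω_in = 1/3

1/3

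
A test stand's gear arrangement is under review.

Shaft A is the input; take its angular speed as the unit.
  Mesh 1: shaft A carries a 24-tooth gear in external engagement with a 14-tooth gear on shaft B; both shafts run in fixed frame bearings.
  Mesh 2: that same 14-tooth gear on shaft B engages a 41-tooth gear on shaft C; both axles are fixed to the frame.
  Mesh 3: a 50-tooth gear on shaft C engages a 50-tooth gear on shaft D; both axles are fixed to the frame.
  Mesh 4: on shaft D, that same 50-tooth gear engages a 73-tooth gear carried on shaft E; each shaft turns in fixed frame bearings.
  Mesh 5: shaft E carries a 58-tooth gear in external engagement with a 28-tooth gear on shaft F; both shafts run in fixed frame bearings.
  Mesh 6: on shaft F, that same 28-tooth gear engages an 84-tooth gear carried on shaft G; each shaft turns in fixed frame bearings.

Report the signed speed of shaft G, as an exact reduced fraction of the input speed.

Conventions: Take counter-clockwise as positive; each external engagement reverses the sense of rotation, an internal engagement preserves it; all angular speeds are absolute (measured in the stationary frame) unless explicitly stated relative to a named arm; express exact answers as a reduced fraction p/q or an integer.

6-mesh fixed-axis compound train (all bearings frame-fixed)
mesh 1 [24T→14T]: |ω|/ω_in = 1×24/14 = 12/7, sense flips to −
mesh 2 [14T→41T]: |ω|/ω_in = (12/7)×14/41 = 24/41, sense flips to +
mesh 3 [50T→50T]: |ω|/ω_in = (24/41)×50/50 = 24/41, sense flips to −
mesh 4 [50T→73T]: |ω|/ω_in = (24/41)×50/73 = 1200/2993, sense flips to +
mesh 5 [58T→28T]: |ω|/ω_in = (1200/2993)×58/28 = 17400/20951, sense flips to −
mesh 6 [28T→84T]: |ω|/ω_in = (17400/20951)×28/84 = 5800/20951, sense flips to +
signed output speed (× input speed) = 5800/20951

5800/20951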